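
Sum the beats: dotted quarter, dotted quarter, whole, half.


Beat values:
  dotted quarter = 1.5 beats
  dotted quarter = 1.5 beats
  whole = 4 beats
  half = 2 beats
Sum = 1.5 + 1.5 + 4 + 2
= 9 beats


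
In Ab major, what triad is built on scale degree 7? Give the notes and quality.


Ab major scale: Ab Bb C Db Eb F G
Diatonic triad on degree 7 stacks scale notes 7, 2, 4: G Bb Db
G→Bb = 3 semitones; G→Db = 6 semitones → diminished triad
= G Bb Db (diminished)


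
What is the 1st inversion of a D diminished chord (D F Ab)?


Reasoning:
Root position: D F Ab
1st inversion: move root up an octave
Bass note: F
Notes (bottom to top) = F Ab D


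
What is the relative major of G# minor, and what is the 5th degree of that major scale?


Let's work it out.
The relative major shares the key signature and is a minor 3rd above the minor tonic
A minor 3rd above G# is B
→ relative major of G# minor is B major
B major scale: B C# D# E F# G# A#
= B major; 5th degree = F#


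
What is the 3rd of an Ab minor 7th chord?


Step by step:
Minor 7th chord = root + minor 3rd + perfect 5th + minor 7th
Seventh chords stack in thirds, so the letter names are A-C-E-G
Root: Ab
Minor 3rd above Ab: Cb
Perfect 5th above Ab: Eb
Minor 7th above Ab: Gb
The 3rd = Cb


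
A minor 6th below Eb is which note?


A 6th spans 6 letter names, so from E we land on G
A minor 6th = 8 semitones below Eb
Spell G at that pitch: G
= G


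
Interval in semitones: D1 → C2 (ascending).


Reasoning:
Absolute semitone position = octave×12 + chromatic position
D1: 1×12 + 2 = 14
C2: 2×12 + 0 = 24
Difference = 24 - 14 = 10
= 10 semitones


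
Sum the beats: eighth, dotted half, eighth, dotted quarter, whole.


Working:
Beat values:
  eighth = 0.5 beats
  dotted half = 3 beats
  eighth = 0.5 beats
  dotted quarter = 1.5 beats
  whole = 4 beats
Sum = 0.5 + 3 + 0.5 + 1.5 + 4
= 9.5 beats


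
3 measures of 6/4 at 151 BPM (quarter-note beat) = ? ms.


Quarter-note beat duration = 60000 / 151 ms
Beats per measure (6/4) = 6
One measure = 6 × 60000 / 151 = 360000 / 151 ms
3 measures = 3 × 360000 / 151 = 1080000 / 151
= 7152.3 ms


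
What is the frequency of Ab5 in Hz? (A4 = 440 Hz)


Reasoning:
f = 440 × 2^(n/12) where n = semitones from A4
Ab5: 11 semitones from A4
f = 440 × 2^(11/12)
f = 830.61 Hz


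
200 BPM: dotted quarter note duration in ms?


One quarter-note beat = 60000 / BPM = 60000 / 200 ms
Dotted quarter note = 3/2 × quarter note
Duration = 3/2 × 60000 / 200 = 90000 / 200
= 450.0 ms


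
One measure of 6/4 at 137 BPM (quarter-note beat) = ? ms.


Solution.
Quarter-note beat duration = 60000 / 137 ms
Beats per measure (6/4) = 6
One measure = 6 × 60000 / 137 = 360000 / 137 ms
= 2627.7 ms


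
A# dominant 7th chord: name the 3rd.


Dominant 7th chord = root + major 3rd + perfect 5th + minor 7th
Seventh chords stack in thirds, so the letter names are A-C-E-G
Root: A#
Major 3rd above A#: C##
Perfect 5th above A#: E#
Minor 7th above A#: G#
The 3rd = C##


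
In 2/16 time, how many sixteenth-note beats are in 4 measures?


Solution.
Time signature 2/16: the bottom number 16 means the sixteenth note gets one count
The top number 2 means 2 sixteenth-note beats per measure
Total = 2 × 4 measures
= 8 sixteenth-note beats


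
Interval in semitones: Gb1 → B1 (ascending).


Working:
Absolute semitone position = octave×12 + chromatic position
Gb1: 1×12 + 6 = 18
B1: 1×12 + 11 = 23
Difference = 23 - 18 = 5
= 5 semitones


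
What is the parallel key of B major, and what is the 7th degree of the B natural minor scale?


Parallel keys share the same tonic but differ in mode
B major → parallel is B minor
B natural minor scale: B C# D E F# G A
= B minor; 7th degree = A


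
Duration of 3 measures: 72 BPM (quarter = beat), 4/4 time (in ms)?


Quarter-note beat duration = 60000 / 72 ms
Beats per measure (4/4) = 4
One measure = 4 × 60000 / 72 = 240000 / 72 ms
3 measures = 3 × 240000 / 72 = 720000 / 72
= 10000.0 ms


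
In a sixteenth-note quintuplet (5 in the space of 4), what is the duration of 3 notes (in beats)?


Working:
Quintuplet: 5 notes occupy the space of 4 sixteenth notes
Space = 4 × 1/4 = 1 beat
Each quintuplet note = 1 / 5 = 1/5 beats
3 notes = 3 × 1/5 = 3/5
= 3/5 beats


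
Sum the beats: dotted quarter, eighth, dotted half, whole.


Working:
Beat values:
  dotted quarter = 1.5 beats
  eighth = 0.5 beats
  dotted half = 3 beats
  whole = 4 beats
Sum = 1.5 + 0.5 + 3 + 4
= 9 beats


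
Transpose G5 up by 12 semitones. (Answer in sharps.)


Solution.
G5: chromatic position 7 in octave 5 → absolute = 5×12 + 7 = 67
Transpose up 12: 67 + 12 = 79
79 = 6×12 + 7 → G in octave 6
Result = G6


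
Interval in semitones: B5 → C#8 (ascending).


Let's work it out.
Absolute semitone position = octave×12 + chromatic position
B5: 5×12 + 11 = 71
C#8: 8×12 + 1 = 97
Difference = 97 - 71 = 26
= 26 semitones


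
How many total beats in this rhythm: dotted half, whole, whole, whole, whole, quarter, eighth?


Step by step:
Beat values:
  dotted half = 3 beats
  whole = 4 beats
  whole = 4 beats
  whole = 4 beats
  whole = 4 beats
  quarter = 1 beat
  eighth = 0.5 beats
Sum = 3 + 4 + 4 + 4 + 4 + 1 + 0.5
= 20.5 beats


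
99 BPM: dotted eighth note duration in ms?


Reasoning:
One quarter-note beat = 60000 / BPM = 60000 / 99 ms
Dotted eighth note = 3/4 × quarter note
Duration = 3/4 × 60000 / 99 = 45000 / 99
= 454.5 ms


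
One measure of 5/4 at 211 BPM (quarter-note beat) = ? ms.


Quarter-note beat duration = 60000 / 211 ms
Beats per measure (5/4) = 5
One measure = 5 × 60000 / 211 = 300000 / 211 ms
= 1421.8 ms


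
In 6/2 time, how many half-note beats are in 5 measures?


Reasoning:
Time signature 6/2: the bottom number 2 means the half note gets one count
The top number 6 means 6 half-note beats per measure
Total = 6 × 5 measures
= 30 half-note beats


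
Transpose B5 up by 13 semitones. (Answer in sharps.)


Step by step:
B5: chromatic position 11 in octave 5 → absolute = 5×12 + 11 = 71
Transpose up 13: 71 + 13 = 84
84 = 7×12 + 0 → C in octave 7
Result = C7


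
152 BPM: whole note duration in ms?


Step by step:
One quarter-note beat = 60000 / BPM = 60000 / 152 ms
Whole note = 4 × quarter note
Duration = 4 × 60000 / 152 = 240000 / 152
= 1578.9 ms


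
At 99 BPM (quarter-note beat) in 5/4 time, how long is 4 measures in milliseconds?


Step by step:
Quarter-note beat duration = 60000 / 99 ms
Beats per measure (5/4) = 5
One measure = 5 × 60000 / 99 = 300000 / 99 ms
4 measures = 4 × 300000 / 99 = 1200000 / 99
= 12121.2 ms


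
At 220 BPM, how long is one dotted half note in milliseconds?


One quarter-note beat = 60000 / BPM = 60000 / 220 ms
Dotted half note = 3 × quarter note
Duration = 3 × 60000 / 220 = 180000 / 220
= 818.2 ms


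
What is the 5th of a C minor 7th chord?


Reasoning:
Minor 7th chord = root + minor 3rd + perfect 5th + minor 7th
Seventh chords stack in thirds, so the letter names are C-E-G-B
Root: C
Minor 3rd above C: Eb
Perfect 5th above C: G
Minor 7th above C: Bb
The 5th = G


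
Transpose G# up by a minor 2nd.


Solution.
minor 2nd: 2 letter names, 1 semitones
Letter: G + 1 → A
Pitch: G# + 1 semitones, spelled as an A → A
= A


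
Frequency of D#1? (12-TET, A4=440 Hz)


Reasoning:
f = 440 × 2^(n/12) where n = semitones from A4
D#1: -42 semitones from A4
f = 440 × 2^(-42/12)
f = 38.89 Hz


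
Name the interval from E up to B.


Reasoning:
Letter names: E → B spans 5 letter names → a 5th
Semitones: E → B = 7 half-steps
A 5th of 7 semitones is a perfect 5th
= perfect 5th


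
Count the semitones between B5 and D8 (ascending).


Let's work it out.
Absolute semitone position = octave×12 + chromatic position
B5: 5×12 + 11 = 71
D8: 8×12 + 2 = 98
Difference = 98 - 71 = 27
= 27 semitones


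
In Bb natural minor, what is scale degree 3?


Reasoning:
Natural minor scale pattern: W-H-W-W-H-W-W (2-1-2-2-1-2-2 semitones)
Starting from Bb:
  Bb + 2 semitones → C
  C + 1 semitone → Db
  Db + 2 semitones → Eb
  Eb + 2 semitones → F
  F + 1 semitone → Gb
  Gb + 2 semitones → Ab
  Ab + 2 semitones → Bb
Scale: Bb C Db Eb F Gb Ab
Degree 3 = Db


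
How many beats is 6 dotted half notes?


Let's work it out.
Base half note = 2 beats
Dot 1 adds half the previous value: +1
One dotted half = 2 + 1 = 3
6 of them = 6 × 3 = 18
= 18 beats


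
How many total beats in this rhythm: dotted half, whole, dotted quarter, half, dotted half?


Working:
Beat values:
  dotted half = 3 beats
  whole = 4 beats
  dotted quarter = 1.5 beats
  half = 2 beats
  dotted half = 3 beats
Sum = 3 + 4 + 1.5 + 2 + 3
= 13.5 beats


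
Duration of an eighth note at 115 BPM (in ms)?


Solution.
One quarter-note beat = 60000 / BPM = 60000 / 115 ms
Eighth note = 1/2 × quarter note
Duration = 1/2 × 60000 / 115 = 30000 / 115
= 260.9 ms


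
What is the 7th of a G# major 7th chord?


Step by step:
Major 7th chord = root + major 3rd + perfect 5th + major 7th
Seventh chords stack in thirds, so the letter names are G-B-D-F
Root: G#
Major 3rd above G#: B#
Perfect 5th above G#: D#
Major 7th above G#: F##
The 7th = F##


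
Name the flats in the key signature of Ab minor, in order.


Let's work it out.
Flat minor keys: A(0), D(1), G(2), C(3), F(4), Bb(5), Eb(6), Ab(7)
Ab minor has 7 flats
Order of flats: Bb Eb Ab Db Gb Cb Fb → first 7: Bb, Eb, Ab, Db, Gb, Cb, Fb
= Bb, Eb, Ab, Db, Gb, Cb, Fb


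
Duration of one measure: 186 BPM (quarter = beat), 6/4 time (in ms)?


Reasoning:
Quarter-note beat duration = 60000 / 186 ms
Beats per measure (6/4) = 6
One measure = 6 × 60000 / 186 = 360000 / 186 ms
= 1935.5 ms


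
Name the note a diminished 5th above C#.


Solution.
A 5th spans 5 letter names, so from C we land on G
A diminished 5th = 6 semitones above C#
Spell G at that pitch: G
= G


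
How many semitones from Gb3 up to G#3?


Working:
Absolute semitone position = octave×12 + chromatic position
Gb3: 3×12 + 6 = 42
G#3: 3×12 + 8 = 44
Difference = 44 - 42 = 2
= 2 semitones


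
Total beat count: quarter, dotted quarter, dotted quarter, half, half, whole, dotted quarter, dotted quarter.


Step by step:
Beat values:
  quarter = 1 beat
  dotted quarter = 1.5 beats
  dotted quarter = 1.5 beats
  half = 2 beats
  half = 2 beats
  whole = 4 beats
  dotted quarter = 1.5 beats
  dotted quarter = 1.5 beats
Sum = 1 + 1.5 + 1.5 + 2 + 2 + 4 + 1.5 + 1.5
= 15 beats


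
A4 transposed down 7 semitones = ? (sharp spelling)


Working:
A4: chromatic position 9 in octave 4 → absolute = 4×12 + 9 = 57
Transpose down 7: 57 - 7 = 50
50 = 4×12 + 2 → D in octave 4
Result = D4


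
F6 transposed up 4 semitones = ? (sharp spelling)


Reasoning:
F6: chromatic position 5 in octave 6 → absolute = 6×12 + 5 = 77
Transpose up 4: 77 + 4 = 81
81 = 6×12 + 9 → A in octave 6
Result = A6


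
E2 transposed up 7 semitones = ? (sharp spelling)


Solution.
E2: chromatic position 4 in octave 2 → absolute = 2×12 + 4 = 28
Transpose up 7: 28 + 7 = 35
35 = 2×12 + 11 → B in octave 2
Result = B2


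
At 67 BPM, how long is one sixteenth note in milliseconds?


Step by step:
One quarter-note beat = 60000 / BPM = 60000 / 67 ms
Sixteenth note = 1/4 × quarter note
Duration = 1/4 × 60000 / 67 = 15000 / 67
= 223.9 ms


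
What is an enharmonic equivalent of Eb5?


Reasoning:
Enharmonic notes sound the same pitch but are spelled with different letter names
Eb and D# name the same pitch class
= D#5


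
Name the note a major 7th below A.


Reasoning:
A 7th spans 7 letter names, so from A we land on B
A major 7th = 11 semitones below A
Spell B at that pitch: Bb
= Bb


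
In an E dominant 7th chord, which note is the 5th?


Reasoning:
Dominant 7th chord = root + major 3rd + perfect 5th + minor 7th
Seventh chords stack in thirds, so the letter names are E-G-B-D
Root: E
Major 3rd above E: G#
Perfect 5th above E: B
Minor 7th above E: D
The 5th = B


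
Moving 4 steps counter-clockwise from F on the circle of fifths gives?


Working:
Each counter-clockwise step moves down a perfect 5th (= up a perfect 4th)
From F: F → Bb → Eb → Ab → Db
= Db


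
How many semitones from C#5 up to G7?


Working:
Absolute semitone position = octave×12 + chromatic position
C#5: 5×12 + 1 = 61
G7: 7×12 + 7 = 91
Difference = 91 - 61 = 30
= 30 semitones


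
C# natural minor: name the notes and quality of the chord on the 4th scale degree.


Working:
C# natural minor scale: C# D# E F# G# A B
Diatonic triad on degree 4 stacks scale notes 4, 6, 1: F# A C#
F#→A = 3 semitones; F#→C# = 7 semitones → minor triad
= F# A C# (minor)


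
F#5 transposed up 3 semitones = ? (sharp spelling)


Step by step:
F#5: chromatic position 6 in octave 5 → absolute = 5×12 + 6 = 66
Transpose up 3: 66 + 3 = 69
69 = 5×12 + 9 → A in octave 5
Result = A5


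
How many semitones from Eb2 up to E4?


Reasoning:
Absolute semitone position = octave×12 + chromatic position
Eb2: 2×12 + 3 = 27
E4: 4×12 + 4 = 52
Difference = 52 - 27 = 25
= 25 semitones


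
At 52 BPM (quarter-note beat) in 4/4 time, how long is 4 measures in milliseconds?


Quarter-note beat duration = 60000 / 52 ms
Beats per measure (4/4) = 4
One measure = 4 × 60000 / 52 = 240000 / 52 ms
4 measures = 4 × 240000 / 52 = 960000 / 52
= 18461.5 ms


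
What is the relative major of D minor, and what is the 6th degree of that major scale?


Working:
The relative major shares the key signature and is a minor 3rd above the minor tonic
A minor 3rd above D is F
→ relative major of D minor is F major
F major scale: F G A Bb C D E
= F major; 6th degree = D


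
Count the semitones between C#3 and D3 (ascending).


Absolute semitone position = octave×12 + chromatic position
C#3: 3×12 + 1 = 37
D3: 3×12 + 2 = 38
Difference = 38 - 37 = 1
= 1 semitone


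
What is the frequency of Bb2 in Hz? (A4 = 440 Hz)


Reasoning:
f = 440 × 2^(n/12) where n = semitones from A4
Bb2: -23 semitones from A4
f = 440 × 2^(-23/12)
f = 116.54 Hz


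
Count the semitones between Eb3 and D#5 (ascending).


Step by step:
Absolute semitone position = octave×12 + chromatic position
Eb3: 3×12 + 3 = 39
D#5: 5×12 + 3 = 63
Difference = 63 - 39 = 24
= 24 semitones


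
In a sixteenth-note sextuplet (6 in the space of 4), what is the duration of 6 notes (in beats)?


Sextuplet: 6 notes occupy the space of 4 sixteenth notes
Space = 4 × 1/4 = 1 beat
Each sextuplet note = 1 / 6 = 1/6 beats
6 notes = 6 × 1/6 = 1
= 1 beat


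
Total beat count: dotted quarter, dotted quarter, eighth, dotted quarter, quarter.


Beat values:
  dotted quarter = 1.5 beats
  dotted quarter = 1.5 beats
  eighth = 0.5 beats
  dotted quarter = 1.5 beats
  quarter = 1 beat
Sum = 1.5 + 1.5 + 0.5 + 1.5 + 1
= 6 beats


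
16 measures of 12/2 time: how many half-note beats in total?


Solution.
Time signature 12/2: the bottom number 2 means the half note gets one count
The top number 12 means 12 half-note beats per measure
Total = 12 × 16 measures
= 192 half-note beats


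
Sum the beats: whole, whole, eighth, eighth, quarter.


Solution.
Beat values:
  whole = 4 beats
  whole = 4 beats
  eighth = 0.5 beats
  eighth = 0.5 beats
  quarter = 1 beat
Sum = 4 + 4 + 0.5 + 0.5 + 1
= 10 beats


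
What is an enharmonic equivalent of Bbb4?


Step by step:
Enharmonic notes sound the same pitch but are spelled with different letter names
Bbb and A name the same pitch class
= A4


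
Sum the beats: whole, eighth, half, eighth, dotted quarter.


Beat values:
  whole = 4 beats
  eighth = 0.5 beats
  half = 2 beats
  eighth = 0.5 beats
  dotted quarter = 1.5 beats
Sum = 4 + 0.5 + 2 + 0.5 + 1.5
= 8.5 beats


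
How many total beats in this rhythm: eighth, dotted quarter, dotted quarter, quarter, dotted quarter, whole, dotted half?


Beat values:
  eighth = 0.5 beats
  dotted quarter = 1.5 beats
  dotted quarter = 1.5 beats
  quarter = 1 beat
  dotted quarter = 1.5 beats
  whole = 4 beats
  dotted half = 3 beats
Sum = 0.5 + 1.5 + 1.5 + 1 + 1.5 + 4 + 3
= 13 beats


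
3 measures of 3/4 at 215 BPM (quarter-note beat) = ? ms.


Let's work it out.
Quarter-note beat duration = 60000 / 215 ms
Beats per measure (3/4) = 3
One measure = 3 × 60000 / 215 = 180000 / 215 ms
3 measures = 3 × 180000 / 215 = 540000 / 215
= 2511.6 ms


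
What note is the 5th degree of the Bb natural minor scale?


Natural minor scale pattern: W-H-W-W-H-W-W (2-1-2-2-1-2-2 semitones)
Starting from Bb:
  Bb + 2 semitones → C
  C + 1 semitone → Db
  Db + 2 semitones → Eb
  Eb + 2 semitones → F
  F + 1 semitone → Gb
  Gb + 2 semitones → Ab
  Ab + 2 semitones → Bb
Scale: Bb C Db Eb F Gb Ab
Degree 5 = F


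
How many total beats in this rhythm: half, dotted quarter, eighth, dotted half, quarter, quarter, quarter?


Step by step:
Beat values:
  half = 2 beats
  dotted quarter = 1.5 beats
  eighth = 0.5 beats
  dotted half = 3 beats
  quarter = 1 beat
  quarter = 1 beat
  quarter = 1 beat
Sum = 2 + 1.5 + 0.5 + 3 + 1 + 1 + 1
= 10 beats


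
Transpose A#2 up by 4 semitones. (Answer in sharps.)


Reasoning:
A#2: chromatic position 10 in octave 2 → absolute = 2×12 + 10 = 34
Transpose up 4: 34 + 4 = 38
38 = 3×12 + 2 → D in octave 3
Result = D3


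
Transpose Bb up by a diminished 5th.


diminished 5th: 5 letter names, 6 semitones
Letter: B + 4 → F
Pitch: Bb + 6 semitones, spelled as an F → Fb
= Fb


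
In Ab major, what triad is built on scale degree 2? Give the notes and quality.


Step by step:
Ab major scale: Ab Bb C Db Eb F G
Diatonic triad on degree 2 stacks scale notes 2, 4, 6: Bb Db F
Bb→Db = 3 semitones; Bb→F = 7 semitones → minor triad
= Bb Db F (minor)


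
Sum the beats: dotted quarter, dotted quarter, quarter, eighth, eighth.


Solution.
Beat values:
  dotted quarter = 1.5 beats
  dotted quarter = 1.5 beats
  quarter = 1 beat
  eighth = 0.5 beats
  eighth = 0.5 beats
Sum = 1.5 + 1.5 + 1 + 0.5 + 0.5
= 5 beats


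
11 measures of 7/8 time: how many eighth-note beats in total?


Let's work it out.
Time signature 7/8: the bottom number 8 means the eighth note gets one count
The top number 7 means 7 eighth-note beats per measure
Total = 7 × 11 measures
= 77 eighth-note beats


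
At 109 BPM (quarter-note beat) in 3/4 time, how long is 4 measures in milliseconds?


Step by step:
Quarter-note beat duration = 60000 / 109 ms
Beats per measure (3/4) = 3
One measure = 3 × 60000 / 109 = 180000 / 109 ms
4 measures = 4 × 180000 / 109 = 720000 / 109
= 6605.5 ms


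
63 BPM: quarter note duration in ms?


One quarter-note beat = 60000 / BPM = 60000 / 63 ms
Duration = 60000 / 63
= 952.4 ms


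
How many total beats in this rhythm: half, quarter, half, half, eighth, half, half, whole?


Working:
Beat values:
  half = 2 beats
  quarter = 1 beat
  half = 2 beats
  half = 2 beats
  eighth = 0.5 beats
  half = 2 beats
  half = 2 beats
  whole = 4 beats
Sum = 2 + 1 + 2 + 2 + 0.5 + 2 + 2 + 4
= 15.5 beats


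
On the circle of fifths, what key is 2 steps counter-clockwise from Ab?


Each counter-clockwise step moves down a perfect 5th (= up a perfect 4th)
From Ab: Ab → Db → F#/Gb
= F#/Gb


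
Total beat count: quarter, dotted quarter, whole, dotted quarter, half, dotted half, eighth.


Let's work it out.
Beat values:
  quarter = 1 beat
  dotted quarter = 1.5 beats
  whole = 4 beats
  dotted quarter = 1.5 beats
  half = 2 beats
  dotted half = 3 beats
  eighth = 0.5 beats
Sum = 1 + 1.5 + 4 + 1.5 + 2 + 3 + 0.5
= 13.5 beats


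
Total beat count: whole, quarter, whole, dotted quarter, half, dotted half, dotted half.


Step by step:
Beat values:
  whole = 4 beats
  quarter = 1 beat
  whole = 4 beats
  dotted quarter = 1.5 beats
  half = 2 beats
  dotted half = 3 beats
  dotted half = 3 beats
Sum = 4 + 1 + 4 + 1.5 + 2 + 3 + 3
= 18.5 beats


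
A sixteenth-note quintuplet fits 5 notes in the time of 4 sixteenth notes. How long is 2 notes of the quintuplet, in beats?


Step by step:
Quintuplet: 5 notes occupy the space of 4 sixteenth notes
Space = 4 × 1/4 = 1 beat
Each quintuplet note = 1 / 5 = 1/5 beats
2 notes = 2 × 1/5 = 2/5
= 2/5 beats


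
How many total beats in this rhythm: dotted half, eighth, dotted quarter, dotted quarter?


Step by step:
Beat values:
  dotted half = 3 beats
  eighth = 0.5 beats
  dotted quarter = 1.5 beats
  dotted quarter = 1.5 beats
Sum = 3 + 0.5 + 1.5 + 1.5
= 6.5 beats


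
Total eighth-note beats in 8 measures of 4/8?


Time signature 4/8: the bottom number 8 means the eighth note gets one count
The top number 4 means 4 eighth-note beats per measure
Total = 4 × 8 measures
= 32 eighth-note beats


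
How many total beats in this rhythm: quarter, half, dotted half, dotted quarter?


Working:
Beat values:
  quarter = 1 beat
  half = 2 beats
  dotted half = 3 beats
  dotted quarter = 1.5 beats
Sum = 1 + 2 + 3 + 1.5
= 7.5 beats


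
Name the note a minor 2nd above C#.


A 2nd spans 2 letter names, so from C we land on D
A minor 2nd = 1 semitone above C#
Spell D at that pitch: D
= D


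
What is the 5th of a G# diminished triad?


Solution.
Diminished triad = root + minor 3rd (3 semitones) + diminished 5th (6 semitones)
A triad on G# stacks thirds, so the chord tones use letter names G-B-D
Root: G#
Minor 3rd above G#: B
Diminished 5th above G#: D
The 5th = D


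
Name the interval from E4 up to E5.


Solution.
Letter names: E → E spans 8 letter names → an octave
Semitones: E4 → E5 = 12 half-steps
An octave of 12 semitones is a perfect octave
= perfect octave


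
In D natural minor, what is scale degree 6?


Step by step:
Natural minor scale pattern: W-H-W-W-H-W-W (2-1-2-2-1-2-2 semitones)
Starting from D:
  D + 2 semitones → E
  E + 1 semitone → F
  F + 2 semitones → G
  G + 2 semitones → A
  A + 1 semitone → Bb
  Bb + 2 semitones → C
  C + 2 semitones → D
Scale: D E F G A Bb C
Degree 6 = Bb


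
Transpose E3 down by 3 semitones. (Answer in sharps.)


Step by step:
E3: chromatic position 4 in octave 3 → absolute = 3×12 + 4 = 40
Transpose down 3: 40 - 3 = 37
37 = 3×12 + 1 → C# in octave 3
Result = C#3


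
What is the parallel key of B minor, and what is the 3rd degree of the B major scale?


Parallel keys share the same tonic but differ in mode
B minor → parallel is B major
B major scale: B C# D# E F# G# A#
= B major; 3rd degree = D#


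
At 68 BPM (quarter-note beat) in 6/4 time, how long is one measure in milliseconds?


Step by step:
Quarter-note beat duration = 60000 / 68 ms
Beats per measure (6/4) = 6
One measure = 6 × 60000 / 68 = 360000 / 68 ms
= 5294.1 ms


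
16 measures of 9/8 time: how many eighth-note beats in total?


Step by step:
Time signature 9/8: the bottom number 8 means the eighth note gets one count
The top number 9 means 9 eighth-note beats per measure
Total = 9 × 16 measures
= 144 eighth-note beats


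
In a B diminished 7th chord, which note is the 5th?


Solution.
Diminished 7th chord = root + minor 3rd + diminished 5th + diminished 7th
Seventh chords stack in thirds, so the letter names are B-D-F-A
Root: B
Minor 3rd above B: D
Diminished 5th above B: F
Diminished 7th above B: Ab
The 5th = F


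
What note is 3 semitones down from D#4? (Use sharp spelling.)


D#4: chromatic position 3 in octave 4 → absolute = 4×12 + 3 = 51
Transpose down 3: 51 - 3 = 48
48 = 4×12 + 0 → C in octave 4
Result = C4


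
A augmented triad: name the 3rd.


Augmented triad = root + major 3rd (4 semitones) + augmented 5th (8 semitones)
A triad on A stacks thirds, so the chord tones use letter names A-C-E
Root: A
Major 3rd above A: C#
Augmented 5th above A: E#
The 3rd = C#


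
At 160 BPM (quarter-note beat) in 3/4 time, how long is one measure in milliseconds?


Reasoning:
Quarter-note beat duration = 60000 / 160 ms
Beats per measure (3/4) = 3
One measure = 3 × 60000 / 160 = 180000 / 160 ms
= 1125.0 ms


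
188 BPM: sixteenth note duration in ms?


Solution.
One quarter-note beat = 60000 / BPM = 60000 / 188 ms
Sixteenth note = 1/4 × quarter note
Duration = 1/4 × 60000 / 188 = 15000 / 188
= 79.8 ms


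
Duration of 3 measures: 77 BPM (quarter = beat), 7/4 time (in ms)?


Reasoning:
Quarter-note beat duration = 60000 / 77 ms
Beats per measure (7/4) = 7
One measure = 7 × 60000 / 77 = 420000 / 77 ms
3 measures = 3 × 420000 / 77 = 1260000 / 77
= 16363.6 ms


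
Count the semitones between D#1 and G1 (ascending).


Reasoning:
Absolute semitone position = octave×12 + chromatic position
D#1: 1×12 + 3 = 15
G1: 1×12 + 7 = 19
Difference = 19 - 15 = 4
= 4 semitones


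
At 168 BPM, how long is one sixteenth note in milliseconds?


One quarter-note beat = 60000 / BPM = 60000 / 168 ms
Sixteenth note = 1/4 × quarter note
Duration = 1/4 × 60000 / 168 = 15000 / 168
= 89.3 ms


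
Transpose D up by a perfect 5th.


perfect 5th: 5 letter names, 7 semitones
Letter: D + 4 → A
Pitch: D + 7 semitones, spelled as an A → A
= A


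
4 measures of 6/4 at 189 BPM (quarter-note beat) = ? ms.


Solution.
Quarter-note beat duration = 60000 / 189 ms
Beats per measure (6/4) = 6
One measure = 6 × 60000 / 189 = 360000 / 189 ms
4 measures = 4 × 360000 / 189 = 1440000 / 189
= 7619.0 ms


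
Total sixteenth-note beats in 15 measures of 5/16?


Reasoning:
Time signature 5/16: the bottom number 16 means the sixteenth note gets one count
The top number 5 means 5 sixteenth-note beats per measure
Total = 5 × 15 measures
= 75 sixteenth-note beats


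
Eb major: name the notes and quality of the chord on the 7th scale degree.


Reasoning:
Eb major scale: Eb F G Ab Bb C D
Diatonic triad on degree 7 stacks scale notes 7, 2, 4: D F Ab
D→F = 3 semitones; D→Ab = 6 semitones → diminished triad
= D F Ab (diminished)


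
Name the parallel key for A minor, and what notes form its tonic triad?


Let's work it out.
Parallel keys share the same tonic but differ in mode
A minor → parallel is A major
Tonic triad of A major = A C# E
= A major; triad = A C# E


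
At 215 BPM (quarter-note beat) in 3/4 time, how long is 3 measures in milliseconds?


Let's work it out.
Quarter-note beat duration = 60000 / 215 ms
Beats per measure (3/4) = 3
One measure = 3 × 60000 / 215 = 180000 / 215 ms
3 measures = 3 × 180000 / 215 = 540000 / 215
= 2511.6 ms


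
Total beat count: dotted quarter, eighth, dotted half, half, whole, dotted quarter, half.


Working:
Beat values:
  dotted quarter = 1.5 beats
  eighth = 0.5 beats
  dotted half = 3 beats
  half = 2 beats
  whole = 4 beats
  dotted quarter = 1.5 beats
  half = 2 beats
Sum = 1.5 + 0.5 + 3 + 2 + 4 + 1.5 + 2
= 14.5 beats


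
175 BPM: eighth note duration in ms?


Working:
One quarter-note beat = 60000 / BPM = 60000 / 175 ms
Eighth note = 1/2 × quarter note
Duration = 1/2 × 60000 / 175 = 30000 / 175
= 171.4 ms


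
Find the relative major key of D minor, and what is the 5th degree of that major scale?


Let's work it out.
The relative major shares the key signature and is a minor 3rd above the minor tonic
A minor 3rd above D is F
→ relative major of D minor is F major
F major scale: F G A Bb C D E
= F major; 5th degree = C


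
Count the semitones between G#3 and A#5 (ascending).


Absolute semitone position = octave×12 + chromatic position
G#3: 3×12 + 8 = 44
A#5: 5×12 + 10 = 70
Difference = 70 - 44 = 26
= 26 semitones


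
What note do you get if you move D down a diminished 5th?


diminished 5th: 5 letter names, 6 semitones
Letter: D - 4 → G
Pitch: D - 6 semitones, spelled as a G → G#
= G#


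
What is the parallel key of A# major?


Solution.
Parallel keys share the same tonic but differ in mode
A# major → parallel is A# minor
= A# minor


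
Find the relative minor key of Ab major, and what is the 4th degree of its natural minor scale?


Let's work it out.
The relative minor shares the major's key signature and starts on its 6th degree
6th degree = a major 6th above the tonic; a major 6th above Ab is F
→ relative minor of Ab major is F minor
F natural minor scale: F G Ab Bb C Db Eb
= F minor; 4th degree = Bb


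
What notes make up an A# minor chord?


Reasoning:
Minor triad = root + minor 3rd (3 semitones) + perfect 5th (7 semitones)
A triad on A# stacks thirds, so the chord tones use letter names A-C-E
Root: A#
Minor 3rd above A#: C#
Perfect 5th above A#: E#
Chord = A# C# E#


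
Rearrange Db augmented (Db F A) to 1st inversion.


Step by step:
Root position: Db F A
1st inversion: move root up an octave
Bass note: F
Notes (bottom to top) = F A Db


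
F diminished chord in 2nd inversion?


Let's work it out.
Root position: F Ab Cb
2nd inversion: move root and 3rd up an octave
Bass note: Cb
Notes (bottom to top) = Cb F Ab


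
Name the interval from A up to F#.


Letter names: A → F spans 6 letter names → a 6th
Semitones: A → F# = 9 half-steps
A 6th of 9 semitones is a major 6th
= major 6th


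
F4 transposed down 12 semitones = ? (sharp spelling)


F4: chromatic position 5 in octave 4 → absolute = 4×12 + 5 = 53
Transpose down 12: 53 - 12 = 41
41 = 3×12 + 5 → F in octave 3
Result = F3


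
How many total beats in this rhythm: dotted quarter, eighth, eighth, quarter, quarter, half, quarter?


Beat values:
  dotted quarter = 1.5 beats
  eighth = 0.5 beats
  eighth = 0.5 beats
  quarter = 1 beat
  quarter = 1 beat
  half = 2 beats
  quarter = 1 beat
Sum = 1.5 + 0.5 + 0.5 + 1 + 1 + 2 + 1
= 7.5 beats


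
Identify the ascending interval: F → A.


Reasoning:
Letter names: F → A spans 3 letter names → a 3rd
Semitones: F → A = 4 half-steps
A 3rd of 4 semitones is a major 3rd
= major 3rd


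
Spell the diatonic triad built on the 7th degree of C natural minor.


C natural minor scale: C D Eb F G Ab Bb
Diatonic triad on degree 7 stacks scale notes 7, 2, 4: Bb D F
Bb→D = 4 semitones; Bb→F = 7 semitones → major triad
= Bb D F (major)


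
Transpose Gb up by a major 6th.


Let's work it out.
major 6th: 6 letter names, 9 semitones
Letter: G + 5 → E
Pitch: Gb + 9 semitones, spelled as an E → Eb
= Eb


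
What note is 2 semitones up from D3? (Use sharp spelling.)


D3: chromatic position 2 in octave 3 → absolute = 3×12 + 2 = 38
Transpose up 2: 38 + 2 = 40
40 = 3×12 + 4 → E in octave 3
Result = E3


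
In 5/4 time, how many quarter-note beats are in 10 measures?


Time signature 5/4: the bottom number 4 means the quarter note gets one count
The top number 5 means 5 quarter-note beats per measure
Total = 5 × 10 measures
= 50 quarter-note beats


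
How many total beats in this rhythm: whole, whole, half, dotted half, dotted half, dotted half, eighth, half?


Working:
Beat values:
  whole = 4 beats
  whole = 4 beats
  half = 2 beats
  dotted half = 3 beats
  dotted half = 3 beats
  dotted half = 3 beats
  eighth = 0.5 beats
  half = 2 beats
Sum = 4 + 4 + 2 + 3 + 3 + 3 + 0.5 + 2
= 21.5 beats


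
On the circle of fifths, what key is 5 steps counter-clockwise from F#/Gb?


Reasoning:
Each counter-clockwise step moves down a perfect 5th (= up a perfect 4th)
From F#/Gb: F#/Gb → B → E → A → D → G
= G


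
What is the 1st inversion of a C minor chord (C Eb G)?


Let's work it out.
Root position: C Eb G
1st inversion: move root up an octave
Bass note: Eb
Notes (bottom to top) = Eb G C


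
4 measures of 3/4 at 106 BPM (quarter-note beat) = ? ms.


Let's work it out.
Quarter-note beat duration = 60000 / 106 ms
Beats per measure (3/4) = 3
One measure = 3 × 60000 / 106 = 180000 / 106 ms
4 measures = 4 × 180000 / 106 = 720000 / 106
= 6792.5 ms


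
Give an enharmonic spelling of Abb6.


Step by step:
Enharmonic notes sound the same pitch but are spelled with different letter names
Abb and G name the same pitch class
= G6


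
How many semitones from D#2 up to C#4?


Let's work it out.
Absolute semitone position = octave×12 + chromatic position
D#2: 2×12 + 3 = 27
C#4: 4×12 + 1 = 49
Difference = 49 - 27 = 22
= 22 semitones


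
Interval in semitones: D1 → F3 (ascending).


Let's work it out.
Absolute semitone position = octave×12 + chromatic position
D1: 1×12 + 2 = 14
F3: 3×12 + 5 = 41
Difference = 41 - 14 = 27
= 27 semitones


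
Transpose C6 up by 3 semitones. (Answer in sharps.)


Let's work it out.
C6: chromatic position 0 in octave 6 → absolute = 6×12 + 0 = 72
Transpose up 3: 72 + 3 = 75
75 = 6×12 + 3 → D# in octave 6
Result = D#6


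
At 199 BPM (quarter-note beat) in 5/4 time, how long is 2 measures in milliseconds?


Working:
Quarter-note beat duration = 60000 / 199 ms
Beats per measure (5/4) = 5
One measure = 5 × 60000 / 199 = 300000 / 199 ms
2 measures = 2 × 300000 / 199 = 600000 / 199
= 3015.1 ms


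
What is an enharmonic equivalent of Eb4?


Solution.
Enharmonic notes sound the same pitch but are spelled with different letter names
Eb and D# name the same pitch class
= D#4


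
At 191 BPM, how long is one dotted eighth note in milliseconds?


One quarter-note beat = 60000 / BPM = 60000 / 191 ms
Dotted eighth note = 3/4 × quarter note
Duration = 3/4 × 60000 / 191 = 45000 / 191
= 235.6 ms


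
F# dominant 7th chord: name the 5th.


Let's work it out.
Dominant 7th chord = root + major 3rd + perfect 5th + minor 7th
Seventh chords stack in thirds, so the letter names are F-A-C-E
Root: F#
Major 3rd above F#: A#
Perfect 5th above F#: C#
Minor 7th above F#: E
The 5th = C#


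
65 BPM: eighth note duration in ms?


Solution.
One quarter-note beat = 60000 / BPM = 60000 / 65 ms
Eighth note = 1/2 × quarter note
Duration = 1/2 × 60000 / 65 = 30000 / 65
= 461.5 ms


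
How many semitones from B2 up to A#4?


Reasoning:
Absolute semitone position = octave×12 + chromatic position
B2: 2×12 + 11 = 35
A#4: 4×12 + 10 = 58
Difference = 58 - 35 = 23
= 23 semitones


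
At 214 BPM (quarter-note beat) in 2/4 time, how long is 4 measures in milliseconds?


Solution.
Quarter-note beat duration = 60000 / 214 ms
Beats per measure (2/4) = 2
One measure = 2 × 60000 / 214 = 120000 / 214 ms
4 measures = 4 × 120000 / 214 = 480000 / 214
= 2243.0 ms


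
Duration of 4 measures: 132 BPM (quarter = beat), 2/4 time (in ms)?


Solution.
Quarter-note beat duration = 60000 / 132 ms
Beats per measure (2/4) = 2
One measure = 2 × 60000 / 132 = 120000 / 132 ms
4 measures = 4 × 120000 / 132 = 480000 / 132
= 3636.4 ms


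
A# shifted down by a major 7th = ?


major 7th: 7 letter names, 11 semitones
Letter: A - 6 → B
Pitch: A# - 11 semitones, spelled as a B → B
= B


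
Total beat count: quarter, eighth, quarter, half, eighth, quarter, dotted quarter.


Beat values:
  quarter = 1 beat
  eighth = 0.5 beats
  quarter = 1 beat
  half = 2 beats
  eighth = 0.5 beats
  quarter = 1 beat
  dotted quarter = 1.5 beats
Sum = 1 + 0.5 + 1 + 2 + 0.5 + 1 + 1.5
= 7.5 beats


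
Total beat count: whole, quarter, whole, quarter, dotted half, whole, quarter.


Working:
Beat values:
  whole = 4 beats
  quarter = 1 beat
  whole = 4 beats
  quarter = 1 beat
  dotted half = 3 beats
  whole = 4 beats
  quarter = 1 beat
Sum = 4 + 1 + 4 + 1 + 3 + 4 + 1
= 18 beats


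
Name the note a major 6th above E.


Working:
A 6th spans 6 letter names, so from E we land on C
A major 6th = 9 semitones above E
Spell C at that pitch: C#
= C#


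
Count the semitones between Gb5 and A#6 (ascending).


Reasoning:
Absolute semitone position = octave×12 + chromatic position
Gb5: 5×12 + 6 = 66
A#6: 6×12 + 10 = 82
Difference = 82 - 66 = 16
= 16 semitones


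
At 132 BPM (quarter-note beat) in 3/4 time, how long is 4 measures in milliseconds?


Quarter-note beat duration = 60000 / 132 ms
Beats per measure (3/4) = 3
One measure = 3 × 60000 / 132 = 180000 / 132 ms
4 measures = 4 × 180000 / 132 = 720000 / 132
= 5454.5 ms


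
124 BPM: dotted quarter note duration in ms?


Reasoning:
One quarter-note beat = 60000 / BPM = 60000 / 124 ms
Dotted quarter note = 3/2 × quarter note
Duration = 3/2 × 60000 / 124 = 90000 / 124
= 725.8 ms


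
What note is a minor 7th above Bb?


Working:
A 7th spans 7 letter names, so from B we land on A
A minor 7th = 10 semitones above Bb
Spell A at that pitch: Ab
= Ab


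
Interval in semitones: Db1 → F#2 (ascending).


Absolute semitone position = octave×12 + chromatic position
Db1: 1×12 + 1 = 13
F#2: 2×12 + 6 = 30
Difference = 30 - 13 = 17
= 17 semitones


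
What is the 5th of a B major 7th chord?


Major 7th chord = root + major 3rd + perfect 5th + major 7th
Seventh chords stack in thirds, so the letter names are B-D-F-A
Root: B
Major 3rd above B: D#
Perfect 5th above B: F#
Major 7th above B: A#
The 5th = F#


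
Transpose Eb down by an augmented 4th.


Step by step:
augmented 4th: 4 letter names, 6 semitones
Letter: E - 3 → B
Pitch: Eb - 6 semitones, spelled as a B → Bbb
= Bbb


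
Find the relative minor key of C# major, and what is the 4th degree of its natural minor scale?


Let's work it out.
The relative minor shares the major's key signature and starts on its 6th degree
6th degree = a major 6th above the tonic; a major 6th above C# is A#
→ relative minor of C# major is A# minor
A# natural minor scale: A# B# C# D# E# F# G#
= A# minor; 4th degree = D#


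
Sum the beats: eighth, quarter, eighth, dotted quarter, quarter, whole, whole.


Beat values:
  eighth = 0.5 beats
  quarter = 1 beat
  eighth = 0.5 beats
  dotted quarter = 1.5 beats
  quarter = 1 beat
  whole = 4 beats
  whole = 4 beats
Sum = 0.5 + 1 + 0.5 + 1.5 + 1 + 4 + 4
= 12.5 beats


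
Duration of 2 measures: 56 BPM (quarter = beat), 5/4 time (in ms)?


Quarter-note beat duration = 60000 / 56 ms
Beats per measure (5/4) = 5
One measure = 5 × 60000 / 56 = 300000 / 56 ms
2 measures = 2 × 300000 / 56 = 600000 / 56
= 10714.3 ms


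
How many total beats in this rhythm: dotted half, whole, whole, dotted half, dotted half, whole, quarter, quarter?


Working:
Beat values:
  dotted half = 3 beats
  whole = 4 beats
  whole = 4 beats
  dotted half = 3 beats
  dotted half = 3 beats
  whole = 4 beats
  quarter = 1 beat
  quarter = 1 beat
Sum = 3 + 4 + 4 + 3 + 3 + 4 + 1 + 1
= 23 beats


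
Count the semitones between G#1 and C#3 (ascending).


Let's work it out.
Absolute semitone position = octave×12 + chromatic position
G#1: 1×12 + 8 = 20
C#3: 3×12 + 1 = 37
Difference = 37 - 20 = 17
= 17 semitones


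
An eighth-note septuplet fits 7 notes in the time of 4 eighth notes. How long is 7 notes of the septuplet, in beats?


Septuplet: 7 notes occupy the space of 4 eighth notes
Space = 4 × 1/2 = 2 beats
Each septuplet note = 2 / 7 = 2/7 beats
7 notes = 7 × 2/7 = 2
= 2 beats


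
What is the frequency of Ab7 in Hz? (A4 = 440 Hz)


Working:
f = 440 × 2^(n/12) where n = semitones from A4
Ab7: 35 semitones from A4
f = 440 × 2^(35/12)
f = 3322.44 Hz


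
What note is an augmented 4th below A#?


Reasoning:
A 4th spans 4 letter names, so from A we land on E
An augmented 4th = 6 semitones below A#
Spell E at that pitch: E
= E


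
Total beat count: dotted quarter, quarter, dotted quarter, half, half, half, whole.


Beat values:
  dotted quarter = 1.5 beats
  quarter = 1 beat
  dotted quarter = 1.5 beats
  half = 2 beats
  half = 2 beats
  half = 2 beats
  whole = 4 beats
Sum = 1.5 + 1 + 1.5 + 2 + 2 + 2 + 4
= 14 beats


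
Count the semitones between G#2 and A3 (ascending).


Solution.
Absolute semitone position = octave×12 + chromatic position
G#2: 2×12 + 8 = 32
A3: 3×12 + 9 = 45
Difference = 45 - 32 = 13
= 13 semitones
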